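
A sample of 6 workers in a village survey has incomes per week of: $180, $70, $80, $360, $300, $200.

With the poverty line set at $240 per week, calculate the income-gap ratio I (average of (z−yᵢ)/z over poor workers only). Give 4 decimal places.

Below the line: $70, $80, $180, $200 (q = 4 of N = 6).
Relative gaps: 0.7083, 0.6667, 0.2500, 0.1667; sum = 1.791667.
The income-gap ratio divides by q (the poor only): 1.791667 / 4 = 0.4479.

0.4479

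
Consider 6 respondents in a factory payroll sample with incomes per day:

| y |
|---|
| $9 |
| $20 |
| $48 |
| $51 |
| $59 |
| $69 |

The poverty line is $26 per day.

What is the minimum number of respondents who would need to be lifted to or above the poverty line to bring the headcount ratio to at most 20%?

1

2 of the 6 respondents are poor, so H = 2/6 = 0.333.
A headcount ratio of at most 20% allows at most ⌊0.20 × 6⌋ = 1 poor respondents.
So at least 2 − 1 = 1 must be lifted.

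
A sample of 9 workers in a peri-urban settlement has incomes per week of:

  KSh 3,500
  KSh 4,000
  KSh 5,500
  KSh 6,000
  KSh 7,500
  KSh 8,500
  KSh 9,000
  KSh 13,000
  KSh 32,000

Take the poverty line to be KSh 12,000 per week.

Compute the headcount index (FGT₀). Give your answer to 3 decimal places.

0.778

7 of the 9 workers have income below KSh 12,000.
H = 7/9 = 0.778.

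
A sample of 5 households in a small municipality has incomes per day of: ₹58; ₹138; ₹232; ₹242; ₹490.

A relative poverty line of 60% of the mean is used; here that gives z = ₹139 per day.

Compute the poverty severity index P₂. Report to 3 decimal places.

Incomes under z: ₹58, ₹138 (q = 2 of N = 5).
Gap ratios (z−y)/z: (139−58)/139 = 0.5827; (139−138)/139 = 0.0072.
Squared: 0.3396; 0.0001.
Sum = 0.339630; P₂ = 0.339630 / 5 = 0.068.

0.068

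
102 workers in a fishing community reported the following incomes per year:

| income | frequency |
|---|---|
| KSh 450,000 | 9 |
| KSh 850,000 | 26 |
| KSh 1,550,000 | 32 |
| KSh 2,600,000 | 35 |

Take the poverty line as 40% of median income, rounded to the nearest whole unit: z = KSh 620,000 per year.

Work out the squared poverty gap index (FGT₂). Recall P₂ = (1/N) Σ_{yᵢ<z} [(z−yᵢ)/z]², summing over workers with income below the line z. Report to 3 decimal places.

0.007

Incomes under z: 9×KSh 450,000 (q = 9 of N = 102).
Gap ratios (z−y)/z: (620000−450000)/620000 = 0.2742 (×9).
Squared: 0.0752 (×9).
Sum = 0.676639; P₂ = 0.676639 / 102 = 0.007.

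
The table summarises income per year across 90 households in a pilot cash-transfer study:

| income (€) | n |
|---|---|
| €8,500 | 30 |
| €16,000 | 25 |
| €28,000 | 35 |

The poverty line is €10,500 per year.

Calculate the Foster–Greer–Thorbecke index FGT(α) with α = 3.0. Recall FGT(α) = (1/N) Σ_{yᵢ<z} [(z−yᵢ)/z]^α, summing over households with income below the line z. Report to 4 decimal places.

0.0023

Poor units: 30×€8,500 (q = 30 of N = 90).
Normalized shortfalls: (10500−8500)/10500 = 0.1905 (×30).
Raised to α = 3.0: 0.00691 (×30).
Sum = 0.207321; FGT(3.0) = 0.207321 / 90 = 0.0023.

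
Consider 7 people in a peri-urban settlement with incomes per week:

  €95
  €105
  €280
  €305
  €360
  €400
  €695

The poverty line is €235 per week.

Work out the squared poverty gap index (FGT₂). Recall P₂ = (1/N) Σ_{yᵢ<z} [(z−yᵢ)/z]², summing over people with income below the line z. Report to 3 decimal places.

Incomes under z: €95, €105 (q = 2 of N = 7).
Normalized shortfalls: (235−95)/235 = 0.5957; (235−105)/235 = 0.5532.
Squared: 0.3549; 0.3060.
Sum = 0.660933; P₂ = 0.660933 / 7 = 0.094.

0.094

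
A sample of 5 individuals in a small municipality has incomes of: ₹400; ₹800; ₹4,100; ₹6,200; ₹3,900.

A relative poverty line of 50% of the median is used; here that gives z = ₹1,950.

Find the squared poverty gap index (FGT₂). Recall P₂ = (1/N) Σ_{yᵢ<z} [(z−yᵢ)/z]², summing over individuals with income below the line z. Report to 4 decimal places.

0.1959

Below the line: ₹400, ₹800 (q = 2 of N = 5).
Relative gaps: (1950−400)/1950 = 0.7949; (1950−800)/1950 = 0.5897.
Squared: 0.6318; 0.3478.
Sum = 0.979619; P₂ = 0.979619 / 5 = 0.1959.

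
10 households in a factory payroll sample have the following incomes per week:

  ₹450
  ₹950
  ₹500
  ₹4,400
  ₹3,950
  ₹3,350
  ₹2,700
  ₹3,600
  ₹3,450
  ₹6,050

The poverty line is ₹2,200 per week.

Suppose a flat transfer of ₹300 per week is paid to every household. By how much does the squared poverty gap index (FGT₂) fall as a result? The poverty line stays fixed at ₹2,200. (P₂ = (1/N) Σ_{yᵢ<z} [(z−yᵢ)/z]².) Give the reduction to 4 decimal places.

0.0527

Before: below the line — ₹450, ₹500, ₹950; squared poverty gap index (FGT₂) = 0.155269.
After the ₹300 transfer: below the line — ₹750, ₹800, ₹1,250; squared poverty gap index (FGT₂) = 0.102583.
Reduction = 0.155269 − 0.102583 = 0.0527.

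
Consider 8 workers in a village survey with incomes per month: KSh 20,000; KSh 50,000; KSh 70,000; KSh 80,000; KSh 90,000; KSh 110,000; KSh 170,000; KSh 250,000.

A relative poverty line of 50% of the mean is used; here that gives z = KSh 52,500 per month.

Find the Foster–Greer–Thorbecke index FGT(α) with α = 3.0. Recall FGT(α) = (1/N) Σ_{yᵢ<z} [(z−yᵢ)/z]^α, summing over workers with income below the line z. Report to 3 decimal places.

0.030

Below the line: KSh 20,000, KSh 50,000 (q = 2 of N = 8).
Shortfall ratios: (52500−20000)/52500 = 0.6190; (52500−50000)/52500 = 0.0476.
Raised to α = 3.0: 0.23723; 0.00011.
Sum = 0.237339; FGT(3.0) = 0.237339 / 8 = 0.030.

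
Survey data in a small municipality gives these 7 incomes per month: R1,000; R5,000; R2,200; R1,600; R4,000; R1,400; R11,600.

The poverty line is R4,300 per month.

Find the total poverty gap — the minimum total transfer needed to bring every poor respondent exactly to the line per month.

R11,300

Poor units: R1,000, R1,400, R1,600, R2,200, R4,000 (q = 5 of N = 7).
Individual gaps: 4300−1000 = 3300; 4300−1400 = 2900; 4300−1600 = 2700; 4300−2200 = 2100; 4300−4000 = 300.
Aggregate gap = R11,300.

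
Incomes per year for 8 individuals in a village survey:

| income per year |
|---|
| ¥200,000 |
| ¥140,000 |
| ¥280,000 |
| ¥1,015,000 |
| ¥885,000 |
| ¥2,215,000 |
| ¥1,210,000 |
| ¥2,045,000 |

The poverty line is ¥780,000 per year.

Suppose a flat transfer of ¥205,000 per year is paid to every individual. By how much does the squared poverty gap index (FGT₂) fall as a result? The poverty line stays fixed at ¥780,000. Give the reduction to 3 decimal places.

0.119

Before: below the line — ¥140,000, ¥200,000, ¥280,000; squared poverty gap index (FGT₂) = 0.20464.
After the ¥205,000 transfer: below the line — ¥345,000, ¥405,000, ¥485,000; squared poverty gap index (FGT₂) = 0.08565.
Reduction = 0.20464 − 0.08565 = 0.119.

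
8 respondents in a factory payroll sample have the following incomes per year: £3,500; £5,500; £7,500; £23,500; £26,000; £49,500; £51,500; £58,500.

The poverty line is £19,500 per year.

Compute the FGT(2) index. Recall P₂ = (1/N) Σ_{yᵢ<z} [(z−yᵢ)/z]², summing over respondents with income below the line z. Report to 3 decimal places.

Below z: £3,500, £5,500, £7,500 (q = 3 of N = 8).
Relative gaps: (19500−3500)/19500 = 0.8205; (19500−5500)/19500 = 0.7179; (19500−7500)/19500 = 0.6154.
Squared: 0.6732; 0.5155; 0.3787.
Sum = 1.567390; P₂ = 1.567390 / 8 = 0.196.

0.196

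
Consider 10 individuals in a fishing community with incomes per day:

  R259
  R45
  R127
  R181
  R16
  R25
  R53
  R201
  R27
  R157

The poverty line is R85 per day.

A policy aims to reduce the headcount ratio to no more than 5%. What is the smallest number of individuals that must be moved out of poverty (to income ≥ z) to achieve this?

5 of the 10 individuals are poor, so H = 5/10 = 0.500.
A headcount ratio of at most 5% allows at most ⌊0.05 × 10⌋ = 0 poor individuals.
So at least 5 − 0 = 5 must be lifted.

5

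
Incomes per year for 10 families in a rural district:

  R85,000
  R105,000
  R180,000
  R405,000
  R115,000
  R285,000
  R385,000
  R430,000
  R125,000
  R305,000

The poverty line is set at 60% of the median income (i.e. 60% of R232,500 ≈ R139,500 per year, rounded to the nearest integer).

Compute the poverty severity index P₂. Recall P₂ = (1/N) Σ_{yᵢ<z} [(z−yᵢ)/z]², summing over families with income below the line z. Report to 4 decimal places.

0.0255

Incomes under z: R85,000, R105,000, R115,000, R125,000 (q = 4 of N = 10).
Shortfall ratios: (139500−85000)/139500 = 0.3907; (139500−105000)/139500 = 0.2473; (139500−115000)/139500 = 0.1756; (139500−125000)/139500 = 0.1039.
Squared: 0.1526; 0.0612; 0.0308; 0.0108.
Sum = 0.255444; P₂ = 0.255444 / 10 = 0.0255.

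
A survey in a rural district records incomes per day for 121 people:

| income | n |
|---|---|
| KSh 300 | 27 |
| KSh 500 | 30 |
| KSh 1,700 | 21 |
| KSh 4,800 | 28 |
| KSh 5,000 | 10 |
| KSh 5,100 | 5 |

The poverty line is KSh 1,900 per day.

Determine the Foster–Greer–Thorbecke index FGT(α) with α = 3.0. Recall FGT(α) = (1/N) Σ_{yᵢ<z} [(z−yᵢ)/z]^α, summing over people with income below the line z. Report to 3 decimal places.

0.233

Incomes under z: 27×KSh 300, 30×KSh 500, 21×KSh 1,700 (q = 78 of N = 121).
Relative gaps: (1900−300)/1900 = 0.8421 (×27); (1900−500)/1900 = 0.7368 (×30); (1900−1700)/1900 = 0.1053 (×21).
Raised to α = 3.0: 0.59717 (×27); 0.40006 (×30); 0.00117 (×21).
Sum = 28.149876; FGT(3.0) = 28.149876 / 121 = 0.233.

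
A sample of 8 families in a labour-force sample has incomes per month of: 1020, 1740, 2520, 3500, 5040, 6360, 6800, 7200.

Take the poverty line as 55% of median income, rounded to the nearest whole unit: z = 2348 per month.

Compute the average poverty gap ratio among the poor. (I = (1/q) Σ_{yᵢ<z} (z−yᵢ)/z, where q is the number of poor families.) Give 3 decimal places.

Incomes under z: 1020, 1740 (q = 2 of N = 8).
Shortfall ratios (z−y)/z: 0.5656, 0.2589; sum = 0.824532.
The income-gap ratio divides by q (the poor only): 0.824532 / 2 = 0.412.

0.412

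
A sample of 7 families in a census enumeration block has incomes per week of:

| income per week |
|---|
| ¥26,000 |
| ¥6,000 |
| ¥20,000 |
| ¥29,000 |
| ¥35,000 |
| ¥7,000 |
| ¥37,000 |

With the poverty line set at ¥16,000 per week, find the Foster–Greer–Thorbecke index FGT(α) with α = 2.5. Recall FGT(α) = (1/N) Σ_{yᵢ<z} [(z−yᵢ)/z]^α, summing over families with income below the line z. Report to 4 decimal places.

Below the line: ¥6,000, ¥7,000 (q = 2 of N = 7).
Relative gaps: (16000−6000)/16000 = 0.6250; (16000−7000)/16000 = 0.5625.
Raised to α = 2.5: 0.30882; 0.23730.
Sum = 0.546121; FGT(2.5) = 0.546121 / 7 = 0.0780.

0.0780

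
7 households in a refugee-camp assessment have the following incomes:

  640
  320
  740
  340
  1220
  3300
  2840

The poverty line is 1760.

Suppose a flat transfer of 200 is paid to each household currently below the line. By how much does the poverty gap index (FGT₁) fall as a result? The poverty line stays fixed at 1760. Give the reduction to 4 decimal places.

0.0812

Before: below the line — 320, 340, 640, 740, 1220; poverty gap index (FGT₁) = 0.449675.
After the 200 transfer: below the line — 520, 540, 840, 940, 1420; poverty gap index (FGT₁) = 0.368506.
Reduction = 0.449675 − 0.368506 = 0.0812.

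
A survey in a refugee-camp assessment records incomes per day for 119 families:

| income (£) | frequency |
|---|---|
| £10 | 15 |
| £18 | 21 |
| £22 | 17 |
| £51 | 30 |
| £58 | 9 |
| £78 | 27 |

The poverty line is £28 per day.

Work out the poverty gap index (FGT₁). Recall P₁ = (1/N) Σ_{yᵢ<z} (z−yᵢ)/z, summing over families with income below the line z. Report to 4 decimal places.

0.1747

Incomes under z: 15×£10, 21×£18, 17×£22 (q = 53 of N = 119).
Gap ratios (z−y)/z: (28−10)/28 = 0.6429 (×15); (28−18)/28 = 0.3571 (×21); (28−22)/28 = 0.2143 (×17).
Sum of shortfalls = 20.785714; P₁ averages over all N: 20.785714 / 119 = 0.1747.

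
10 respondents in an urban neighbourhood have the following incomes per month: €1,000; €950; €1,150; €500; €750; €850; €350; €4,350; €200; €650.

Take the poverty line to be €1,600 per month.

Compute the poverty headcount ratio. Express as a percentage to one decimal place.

90.0%

9 of the 10 respondents have income below €1,600.
H = 9/10 = 90.0%.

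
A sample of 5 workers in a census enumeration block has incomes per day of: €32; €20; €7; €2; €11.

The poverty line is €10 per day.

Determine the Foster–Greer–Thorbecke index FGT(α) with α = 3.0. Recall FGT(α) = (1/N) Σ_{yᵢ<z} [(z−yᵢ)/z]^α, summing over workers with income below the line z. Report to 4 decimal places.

Poor units: €2, €7 (q = 2 of N = 5).
Shortfall ratios: (10−2)/10 = 0.8000; (10−7)/10 = 0.3000.
Raised to α = 3.0: 0.51200; 0.02700.
Sum = 0.539000; FGT(3.0) = 0.539000 / 5 = 0.1078.

0.1078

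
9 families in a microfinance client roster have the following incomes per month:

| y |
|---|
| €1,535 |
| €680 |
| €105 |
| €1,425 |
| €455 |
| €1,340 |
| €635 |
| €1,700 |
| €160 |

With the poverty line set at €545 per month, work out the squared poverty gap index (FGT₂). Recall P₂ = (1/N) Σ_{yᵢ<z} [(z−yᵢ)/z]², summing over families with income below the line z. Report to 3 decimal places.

Incomes under z: €105, €160, €455 (q = 3 of N = 9).
Relative gaps: (545−105)/545 = 0.8073; (545−160)/545 = 0.7064; (545−455)/545 = 0.1651.
Squared: 0.6518; 0.4990; 0.0273.
Sum = 1.178099; P₂ = 1.178099 / 9 = 0.131.

0.131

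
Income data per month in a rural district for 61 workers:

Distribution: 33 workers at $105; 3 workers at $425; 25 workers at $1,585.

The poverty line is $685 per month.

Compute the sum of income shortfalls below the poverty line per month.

$19,920

Below the line: 33×$105, 3×$425 (q = 36 of N = 61).
Individual gaps: 33×(685−105) = 19140; 3×(685−425) = 780.
Aggregate gap = $19,920.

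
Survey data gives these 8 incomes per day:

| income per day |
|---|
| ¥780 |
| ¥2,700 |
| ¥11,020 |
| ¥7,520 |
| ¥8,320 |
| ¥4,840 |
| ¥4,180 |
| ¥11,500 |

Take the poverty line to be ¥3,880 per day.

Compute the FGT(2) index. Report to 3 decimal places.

0.091

Below z: ¥780, ¥2,700 (q = 2 of N = 8).
Gap ratios (z−y)/z: (3880−780)/3880 = 0.7990; (3880−2700)/3880 = 0.3041.
Squared: 0.6384; 0.0925.
Sum = 0.730843; P₂ = 0.730843 / 8 = 0.091.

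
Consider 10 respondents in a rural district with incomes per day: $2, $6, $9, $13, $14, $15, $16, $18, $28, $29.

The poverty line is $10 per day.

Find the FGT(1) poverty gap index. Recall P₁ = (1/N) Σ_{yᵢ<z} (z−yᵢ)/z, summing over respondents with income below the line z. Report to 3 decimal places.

Poor units: $2, $6, $9 (q = 3 of N = 10).
Normalized shortfalls: (10−2)/10 = 0.8000; (10−6)/10 = 0.4000; (10−9)/10 = 0.1000.
Sum of shortfalls = 1.300000; P₁ averages over all N: 1.300000 / 10 = 0.130.

0.130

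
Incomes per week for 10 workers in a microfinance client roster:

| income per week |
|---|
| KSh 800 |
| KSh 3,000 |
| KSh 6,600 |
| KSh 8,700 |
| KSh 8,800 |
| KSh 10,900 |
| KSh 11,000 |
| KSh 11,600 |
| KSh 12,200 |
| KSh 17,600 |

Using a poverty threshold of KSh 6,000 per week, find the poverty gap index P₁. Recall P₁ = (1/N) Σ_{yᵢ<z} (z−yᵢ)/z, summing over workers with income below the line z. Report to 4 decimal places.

0.1367

Incomes under z: KSh 800, KSh 3,000 (q = 2 of N = 10).
Shortfall ratios: (6000−800)/6000 = 0.8667; (6000−3000)/6000 = 0.5000.
Sum of shortfalls = 1.366667; P₁ averages over all N: 1.366667 / 10 = 0.1367.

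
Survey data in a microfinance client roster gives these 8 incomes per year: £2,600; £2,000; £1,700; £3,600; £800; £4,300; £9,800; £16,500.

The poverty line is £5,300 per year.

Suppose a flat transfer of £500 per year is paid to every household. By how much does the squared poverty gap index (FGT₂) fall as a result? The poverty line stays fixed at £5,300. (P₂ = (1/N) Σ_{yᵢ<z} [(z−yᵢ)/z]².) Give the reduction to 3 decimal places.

Before: below the line — £800, £1,700, £2,000, £2,600, £3,600, £4,300; squared poverty gap index (FGT₂) = 0.24600.
After the £500 transfer: below the line — £1,300, £2,200, £2,500, £3,100, £4,100, £4,800; squared poverty gap index (FGT₂) = 0.17791.
Reduction = 0.24600 − 0.17791 = 0.068.

0.068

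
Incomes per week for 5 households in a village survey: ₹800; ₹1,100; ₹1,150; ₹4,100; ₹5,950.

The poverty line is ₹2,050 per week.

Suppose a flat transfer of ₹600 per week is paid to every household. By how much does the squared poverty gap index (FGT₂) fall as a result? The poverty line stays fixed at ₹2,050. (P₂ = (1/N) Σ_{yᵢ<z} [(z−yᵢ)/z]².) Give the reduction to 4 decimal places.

Before: below the line — ₹800, ₹1,100, ₹1,150; squared poverty gap index (FGT₂) = 0.155860.
After the ₹600 transfer: below the line — ₹1,400, ₹1,700, ₹1,750; squared poverty gap index (FGT₂) = 0.030220.
Reduction = 0.155860 − 0.030220 = 0.1256.

0.1256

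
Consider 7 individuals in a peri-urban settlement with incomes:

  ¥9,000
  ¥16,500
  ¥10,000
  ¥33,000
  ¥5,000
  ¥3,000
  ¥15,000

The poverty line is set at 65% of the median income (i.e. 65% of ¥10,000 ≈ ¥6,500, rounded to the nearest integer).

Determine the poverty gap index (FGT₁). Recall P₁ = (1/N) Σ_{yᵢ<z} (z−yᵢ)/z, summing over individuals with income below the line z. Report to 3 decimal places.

Below z: ¥3,000, ¥5,000 (q = 2 of N = 7).
Shortfall ratios: (6500−3000)/6500 = 0.5385; (6500−5000)/6500 = 0.2308.
Σ = 0.769231. Dividing by the full population N = 7 gives P₁ = 0.110.

0.110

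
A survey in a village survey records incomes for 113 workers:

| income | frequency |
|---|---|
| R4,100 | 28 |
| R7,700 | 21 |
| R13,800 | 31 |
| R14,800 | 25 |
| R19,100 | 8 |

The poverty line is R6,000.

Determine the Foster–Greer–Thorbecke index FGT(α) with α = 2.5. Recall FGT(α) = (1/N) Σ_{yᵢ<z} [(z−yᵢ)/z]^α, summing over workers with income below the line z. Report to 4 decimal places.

0.0140

Incomes under z: 28×R4,100 (q = 28 of N = 113).
Shortfall ratios: (6000−4100)/6000 = 0.3167 (×28).
Raised to α = 2.5: 0.05643 (×28).
Sum = 1.580025; FGT(2.5) = 1.580025 / 113 = 0.0140.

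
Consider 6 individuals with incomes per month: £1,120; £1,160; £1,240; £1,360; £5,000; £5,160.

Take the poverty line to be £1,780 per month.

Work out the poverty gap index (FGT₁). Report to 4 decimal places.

0.2097

Below the line: £1,120, £1,160, £1,240, £1,360 (q = 4 of N = 6).
Normalized shortfalls: (1780−1120)/1780 = 0.3708; (1780−1160)/1780 = 0.3483; (1780−1240)/1780 = 0.3034; (1780−1360)/1780 = 0.2360.
Σ = 1.258427. Dividing by the full population N = 6 gives P₁ = 0.2097.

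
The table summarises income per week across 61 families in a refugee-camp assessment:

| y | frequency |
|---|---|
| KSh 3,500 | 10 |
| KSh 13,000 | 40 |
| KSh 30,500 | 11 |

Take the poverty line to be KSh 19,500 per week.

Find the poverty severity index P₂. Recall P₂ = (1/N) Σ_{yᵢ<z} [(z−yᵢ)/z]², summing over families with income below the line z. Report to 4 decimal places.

Poor units: 10×KSh 3,500, 40×KSh 13,000 (q = 50 of N = 61).
Normalized shortfalls: (19500−3500)/19500 = 0.8205 (×10); (19500−13000)/19500 = 0.3333 (×40).
Squared: 0.6732 (×10); 0.1111 (×40).
Sum = 11.176857; P₂ = 11.176857 / 61 = 0.1832.

0.1832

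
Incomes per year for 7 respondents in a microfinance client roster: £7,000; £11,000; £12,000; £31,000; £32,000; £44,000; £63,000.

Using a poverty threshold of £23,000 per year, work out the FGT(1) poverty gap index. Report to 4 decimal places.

0.2422

Below the line: £7,000, £11,000, £12,000 (q = 3 of N = 7).
Normalized shortfalls: (23000−7000)/23000 = 0.6957; (23000−11000)/23000 = 0.5217; (23000−12000)/23000 = 0.4783.
Sum of shortfalls = 1.695652; P₁ averages over all N: 1.695652 / 7 = 0.2422.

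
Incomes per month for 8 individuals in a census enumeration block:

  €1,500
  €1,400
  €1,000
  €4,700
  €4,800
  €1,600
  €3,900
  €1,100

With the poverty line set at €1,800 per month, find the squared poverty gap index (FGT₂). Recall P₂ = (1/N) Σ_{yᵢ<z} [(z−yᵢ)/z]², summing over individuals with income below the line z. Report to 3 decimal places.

0.055

Poor units: €1,000, €1,100, €1,400, €1,500, €1,600 (q = 5 of N = 8).
Normalized shortfalls: (1800−1000)/1800 = 0.4444; (1800−1100)/1800 = 0.3889; (1800−1400)/1800 = 0.2222; (1800−1500)/1800 = 0.1667; (1800−1600)/1800 = 0.1111.
Squared: 0.1975; 0.1512; 0.0494; 0.0278; 0.0123.
Sum = 0.438272; P₂ = 0.438272 / 8 = 0.055.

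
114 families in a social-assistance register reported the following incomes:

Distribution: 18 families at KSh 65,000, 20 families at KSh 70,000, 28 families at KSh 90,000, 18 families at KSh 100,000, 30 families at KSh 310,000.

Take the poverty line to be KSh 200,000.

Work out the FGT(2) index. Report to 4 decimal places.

Below z: 18×KSh 65,000, 20×KSh 70,000, 28×KSh 90,000, 18×KSh 100,000 (q = 84 of N = 114).
Relative gaps: (200000−65000)/200000 = 0.6750 (×18); (200000−70000)/200000 = 0.6500 (×20); (200000−90000)/200000 = 0.5500 (×28); (200000−100000)/200000 = 0.5000 (×18).
Squared: 0.4556 (×18); 0.4225 (×20); 0.3025 (×28); 0.2500 (×18).
Sum = 29.621250; P₂ = 29.621250 / 114 = 0.2598.

0.2598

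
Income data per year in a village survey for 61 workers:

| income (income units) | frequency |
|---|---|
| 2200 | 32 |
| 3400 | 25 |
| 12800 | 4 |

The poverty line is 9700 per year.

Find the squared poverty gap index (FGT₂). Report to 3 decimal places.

Poor units: 32×2200, 25×3400 (q = 57 of N = 61).
Relative gaps: (9700−2200)/9700 = 0.7732 (×32); (9700−3400)/9700 = 0.6495 (×25).
Squared: 0.5978 (×32); 0.4218 (×25).
Sum = 29.676374; P₂ = 29.676374 / 61 = 0.486.

0.486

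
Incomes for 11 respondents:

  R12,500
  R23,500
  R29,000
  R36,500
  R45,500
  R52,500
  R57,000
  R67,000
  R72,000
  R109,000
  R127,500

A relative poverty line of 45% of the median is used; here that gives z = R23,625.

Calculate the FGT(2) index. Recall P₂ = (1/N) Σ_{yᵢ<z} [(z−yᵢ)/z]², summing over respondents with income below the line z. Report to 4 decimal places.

0.0202

Below z: R12,500, R23,500 (q = 2 of N = 11).
Relative gaps: (23625−12500)/23625 = 0.4709; (23625−23500)/23625 = 0.0053.
Squared: 0.2217; 0.0000.
Sum = 0.221774; P₂ = 0.221774 / 11 = 0.0202.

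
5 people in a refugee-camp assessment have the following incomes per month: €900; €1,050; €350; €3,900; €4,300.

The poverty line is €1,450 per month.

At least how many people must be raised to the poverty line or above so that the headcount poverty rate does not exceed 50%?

Currently q = 3 of N = 5 are below the line (H = 0.600).
A headcount ratio of at most 50% allows at most ⌊0.50 × 5⌋ = 2 poor people.
So at least 3 − 2 = 1 must be lifted.

1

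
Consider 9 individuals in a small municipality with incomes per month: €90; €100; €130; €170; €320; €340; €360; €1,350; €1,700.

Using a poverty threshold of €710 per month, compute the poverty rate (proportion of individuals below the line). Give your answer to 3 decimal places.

0.778

7 of the 9 individuals have income below €710.
H = 7/9 = 0.778.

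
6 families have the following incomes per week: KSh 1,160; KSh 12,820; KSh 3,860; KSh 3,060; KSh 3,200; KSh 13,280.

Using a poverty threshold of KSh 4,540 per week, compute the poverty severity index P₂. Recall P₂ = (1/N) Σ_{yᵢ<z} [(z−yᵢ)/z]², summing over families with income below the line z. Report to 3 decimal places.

Below z: KSh 1,160, KSh 3,060, KSh 3,200, KSh 3,860 (q = 4 of N = 6).
Shortfall ratios: (4540−1160)/4540 = 0.7445; (4540−3060)/4540 = 0.3260; (4540−3200)/4540 = 0.2952; (4540−3860)/4540 = 0.1498.
Squared: 0.5543; 0.1063; 0.0871; 0.0224.
Sum = 0.770091; P₂ = 0.770091 / 6 = 0.128.

0.128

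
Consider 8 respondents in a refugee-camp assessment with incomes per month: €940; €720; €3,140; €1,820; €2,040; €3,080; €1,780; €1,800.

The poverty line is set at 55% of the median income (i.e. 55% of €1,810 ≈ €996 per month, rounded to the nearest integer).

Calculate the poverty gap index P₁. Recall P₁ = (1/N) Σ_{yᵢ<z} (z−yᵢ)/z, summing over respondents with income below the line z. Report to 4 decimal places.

0.0417

Below the line: €720, €940 (q = 2 of N = 8).
Normalized shortfalls: (996−720)/996 = 0.2771; (996−940)/996 = 0.0562.
Σ = 0.333333. Dividing by the full population N = 8 gives P₁ = 0.0417.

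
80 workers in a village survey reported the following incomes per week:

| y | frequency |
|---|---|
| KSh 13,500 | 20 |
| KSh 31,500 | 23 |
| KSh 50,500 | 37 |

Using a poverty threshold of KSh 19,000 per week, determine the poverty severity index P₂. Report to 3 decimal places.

Below the line: 20×KSh 13,500 (q = 20 of N = 80).
Relative gaps: (19000−13500)/19000 = 0.2895 (×20).
Squared: 0.0838 (×20).
Sum = 1.675900; P₂ = 1.675900 / 80 = 0.021.

0.021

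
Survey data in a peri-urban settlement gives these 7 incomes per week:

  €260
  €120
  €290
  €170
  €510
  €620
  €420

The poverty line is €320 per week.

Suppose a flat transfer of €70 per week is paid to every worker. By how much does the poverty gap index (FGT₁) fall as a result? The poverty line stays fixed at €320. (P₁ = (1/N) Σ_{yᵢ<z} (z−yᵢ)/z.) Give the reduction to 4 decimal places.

Before: below the line — €120, €170, €260, €290; poverty gap index (FGT₁) = 0.196429.
After the €70 transfer: below the line — €190, €240; poverty gap index (FGT₁) = 0.093750.
Reduction = 0.196429 − 0.093750 = 0.1027.

0.1027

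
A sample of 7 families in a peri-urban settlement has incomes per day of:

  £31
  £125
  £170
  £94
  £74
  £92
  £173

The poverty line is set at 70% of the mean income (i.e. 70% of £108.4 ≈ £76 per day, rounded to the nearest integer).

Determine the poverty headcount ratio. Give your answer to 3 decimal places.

0.286

2 of the 7 families have income below £76.
H = 2/7 = 0.286.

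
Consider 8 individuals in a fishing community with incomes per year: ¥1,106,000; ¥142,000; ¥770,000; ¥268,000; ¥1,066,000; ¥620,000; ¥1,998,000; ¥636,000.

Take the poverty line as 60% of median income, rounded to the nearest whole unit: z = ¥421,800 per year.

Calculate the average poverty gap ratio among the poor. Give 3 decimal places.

Poor units: ¥142,000, ¥268,000 (q = 2 of N = 8).
Relative gaps: 0.6633, 0.3646; sum = 1.027975.
I averages over the q = 2 poor units only: 1.027975 / 2 = 0.514.

0.514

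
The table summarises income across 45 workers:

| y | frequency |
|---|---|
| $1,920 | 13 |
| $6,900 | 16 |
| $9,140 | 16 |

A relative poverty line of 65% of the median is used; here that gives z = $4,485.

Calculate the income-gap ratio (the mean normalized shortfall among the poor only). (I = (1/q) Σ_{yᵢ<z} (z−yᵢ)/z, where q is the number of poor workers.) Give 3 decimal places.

0.572

Poor units: 13×$1,920 (q = 13 of N = 45).
Relative gaps: 0.5719 (×13); sum = 7.434783.
I averages over the q = 13 poor units only: 7.434783 / 13 = 0.572.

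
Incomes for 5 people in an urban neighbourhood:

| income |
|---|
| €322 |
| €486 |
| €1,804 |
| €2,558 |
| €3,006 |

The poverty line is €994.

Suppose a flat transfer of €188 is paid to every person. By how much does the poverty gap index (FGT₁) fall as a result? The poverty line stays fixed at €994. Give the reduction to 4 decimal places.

Before: below the line — €322, €486; poverty gap index (FGT₁) = 0.237425.
After the €188 transfer: below the line — €510, €674; poverty gap index (FGT₁) = 0.161771.
Reduction = 0.237425 − 0.161771 = 0.0757.

0.0757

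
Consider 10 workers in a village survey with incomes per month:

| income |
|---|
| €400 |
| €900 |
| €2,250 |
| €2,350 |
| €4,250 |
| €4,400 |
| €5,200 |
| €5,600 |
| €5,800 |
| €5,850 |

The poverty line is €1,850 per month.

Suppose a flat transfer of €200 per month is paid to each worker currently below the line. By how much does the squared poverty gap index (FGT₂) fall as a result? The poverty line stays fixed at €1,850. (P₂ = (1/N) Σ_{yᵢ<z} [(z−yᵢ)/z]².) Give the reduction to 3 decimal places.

0.026

Before: below the line — €400, €900; squared poverty gap index (FGT₂) = 0.08780.
After the €200 transfer: below the line — €600, €1,100; squared poverty gap index (FGT₂) = 0.06209.
Reduction = 0.08780 − 0.06209 = 0.026.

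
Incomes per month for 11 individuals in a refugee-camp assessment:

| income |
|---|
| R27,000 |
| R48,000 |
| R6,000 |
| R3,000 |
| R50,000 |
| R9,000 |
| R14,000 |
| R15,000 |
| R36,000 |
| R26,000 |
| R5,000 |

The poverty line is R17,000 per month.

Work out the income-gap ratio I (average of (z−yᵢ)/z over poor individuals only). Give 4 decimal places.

Below z: R3,000, R5,000, R6,000, R9,000, R14,000, R15,000 (q = 6 of N = 11).
Relative gaps: 0.8235, 0.7059, 0.6471, 0.4706, 0.1765, 0.1176; sum = 2.941176.
I averages over the q = 6 poor units only: 2.941176 / 6 = 0.4902.

0.4902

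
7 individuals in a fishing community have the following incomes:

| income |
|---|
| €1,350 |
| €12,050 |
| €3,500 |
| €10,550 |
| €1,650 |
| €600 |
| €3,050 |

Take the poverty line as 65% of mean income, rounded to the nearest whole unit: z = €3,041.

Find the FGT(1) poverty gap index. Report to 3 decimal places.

Below z: €600, €1,350, €1,650 (q = 3 of N = 7).
Gap ratios (z−y)/z: (3041−600)/3041 = 0.8027; (3041−1350)/3041 = 0.5561; (3041−1650)/3041 = 0.4574.
Sum of shortfalls = 1.816179; P₁ averages over all N: 1.816179 / 7 = 0.259.

0.259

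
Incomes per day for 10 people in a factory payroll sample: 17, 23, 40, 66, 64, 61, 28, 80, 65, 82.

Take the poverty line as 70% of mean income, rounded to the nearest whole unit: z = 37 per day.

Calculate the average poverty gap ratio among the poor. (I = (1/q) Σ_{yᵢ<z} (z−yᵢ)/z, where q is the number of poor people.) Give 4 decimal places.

Below z: 17, 23, 28 (q = 3 of N = 10).
Relative gaps: 0.5405, 0.3784, 0.2432; sum = 1.162162.
I averages over the q = 3 poor units only: 1.162162 / 3 = 0.3874.

0.3874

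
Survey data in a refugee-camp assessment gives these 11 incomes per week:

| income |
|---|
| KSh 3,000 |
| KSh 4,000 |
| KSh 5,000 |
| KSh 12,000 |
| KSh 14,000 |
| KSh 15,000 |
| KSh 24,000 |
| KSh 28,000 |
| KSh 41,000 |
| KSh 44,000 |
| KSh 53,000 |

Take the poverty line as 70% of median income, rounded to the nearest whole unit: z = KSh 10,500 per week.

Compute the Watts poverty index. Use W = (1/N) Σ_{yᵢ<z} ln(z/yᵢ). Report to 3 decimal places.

0.269

Below z: KSh 3,000, KSh 4,000, KSh 5,000 (q = 3 of N = 11).
Log shortfalls: ln(10500/3000) = 1.2528; ln(10500/4000) = 0.9651; ln(10500/5000) = 0.7419.
W = 2.959781 / 11 = 0.269.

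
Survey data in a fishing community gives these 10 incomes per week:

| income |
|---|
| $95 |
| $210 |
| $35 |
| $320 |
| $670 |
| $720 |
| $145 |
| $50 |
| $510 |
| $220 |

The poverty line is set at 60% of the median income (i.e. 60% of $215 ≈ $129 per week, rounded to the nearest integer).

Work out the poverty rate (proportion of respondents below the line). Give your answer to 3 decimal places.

0.300

3 of the 10 respondents have income below $129.
H = 3/10 = 0.300.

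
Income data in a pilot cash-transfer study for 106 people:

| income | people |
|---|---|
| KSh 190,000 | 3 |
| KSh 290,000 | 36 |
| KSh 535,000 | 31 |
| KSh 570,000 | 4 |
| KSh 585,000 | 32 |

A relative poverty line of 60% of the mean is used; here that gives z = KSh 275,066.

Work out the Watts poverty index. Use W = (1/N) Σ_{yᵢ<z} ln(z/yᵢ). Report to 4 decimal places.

Incomes under z: 3×KSh 190,000 (q = 3 of N = 106).
Log gaps: ln(275066/190000) = 0.3700 (×3).
W = 1.109961 / 106 = 0.0105.

0.0105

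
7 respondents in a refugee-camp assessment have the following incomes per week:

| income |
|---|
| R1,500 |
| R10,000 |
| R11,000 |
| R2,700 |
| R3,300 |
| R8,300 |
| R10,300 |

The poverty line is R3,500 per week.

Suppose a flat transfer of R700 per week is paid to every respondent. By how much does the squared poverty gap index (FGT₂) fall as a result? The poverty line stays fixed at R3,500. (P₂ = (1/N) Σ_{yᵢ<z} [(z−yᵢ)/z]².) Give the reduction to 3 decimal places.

0.035

Before: below the line — R1,500, R2,700, R3,300; squared poverty gap index (FGT₂) = 0.05458.
After the R700 transfer: below the line — R2,200, R3,400; squared poverty gap index (FGT₂) = 0.01983.
Reduction = 0.05458 − 0.01983 = 0.035.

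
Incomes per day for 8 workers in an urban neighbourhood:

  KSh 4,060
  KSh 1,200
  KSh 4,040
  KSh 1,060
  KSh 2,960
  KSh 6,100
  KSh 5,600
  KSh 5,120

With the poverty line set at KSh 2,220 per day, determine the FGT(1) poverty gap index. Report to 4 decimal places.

0.1227

Incomes under z: KSh 1,060, KSh 1,200 (q = 2 of N = 8).
Shortfall ratios: (2220−1060)/2220 = 0.5225; (2220−1200)/2220 = 0.4595.
Sum of shortfalls = 0.981982; P₁ averages over all N: 0.981982 / 8 = 0.1227.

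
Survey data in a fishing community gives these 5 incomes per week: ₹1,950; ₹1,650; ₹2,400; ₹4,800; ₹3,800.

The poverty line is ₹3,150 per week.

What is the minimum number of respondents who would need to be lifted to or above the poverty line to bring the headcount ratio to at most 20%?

Currently q = 3 of N = 5 are below the line (H = 0.600).
A headcount ratio of at most 20% allows at most ⌊0.20 × 5⌋ = 1 poor respondents.
So at least 3 − 1 = 2 must be lifted.

2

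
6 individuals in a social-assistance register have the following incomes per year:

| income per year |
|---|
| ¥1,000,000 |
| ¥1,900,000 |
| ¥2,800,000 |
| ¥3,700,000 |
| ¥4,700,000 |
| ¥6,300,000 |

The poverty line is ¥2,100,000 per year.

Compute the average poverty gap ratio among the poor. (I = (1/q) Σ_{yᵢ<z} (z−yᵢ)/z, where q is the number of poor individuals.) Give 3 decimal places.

0.310

Below z: ¥1,000,000, ¥1,900,000 (q = 2 of N = 6).
Shortfall ratios (z−y)/z: 0.5238, 0.0952; sum = 0.619048.
The income-gap ratio divides by q (the poor only): 0.619048 / 2 = 0.310.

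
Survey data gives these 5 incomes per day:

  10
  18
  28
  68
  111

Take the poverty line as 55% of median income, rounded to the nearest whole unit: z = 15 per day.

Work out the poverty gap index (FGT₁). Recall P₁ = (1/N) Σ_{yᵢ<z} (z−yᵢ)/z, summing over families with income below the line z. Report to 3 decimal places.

0.067

Below the line: 10 (q = 1 of N = 5).
Shortfall ratios: (15−10)/15 = 0.3333.
Σ = 0.333333. Dividing by the full population N = 5 gives P₁ = 0.067.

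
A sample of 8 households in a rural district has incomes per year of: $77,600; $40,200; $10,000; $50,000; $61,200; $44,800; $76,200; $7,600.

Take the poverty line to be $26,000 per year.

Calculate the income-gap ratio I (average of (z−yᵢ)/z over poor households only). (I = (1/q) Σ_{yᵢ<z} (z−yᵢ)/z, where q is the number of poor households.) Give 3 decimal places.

Below z: $7,600, $10,000 (q = 2 of N = 8).
Shortfall ratios (z−y)/z: 0.7077, 0.6154; sum = 1.323077.
The income-gap ratio divides by q (the poor only): 1.323077 / 2 = 0.662.

0.662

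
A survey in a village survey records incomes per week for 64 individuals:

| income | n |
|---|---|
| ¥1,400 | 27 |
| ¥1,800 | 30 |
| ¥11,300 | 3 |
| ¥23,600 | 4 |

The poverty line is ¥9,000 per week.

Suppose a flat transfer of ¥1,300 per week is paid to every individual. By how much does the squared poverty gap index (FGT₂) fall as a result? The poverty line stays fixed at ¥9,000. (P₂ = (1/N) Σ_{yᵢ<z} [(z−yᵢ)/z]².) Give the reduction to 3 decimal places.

0.193

Before: below the line — 27×¥1,400, 30×¥1,800; squared poverty gap index (FGT₂) = 0.60083.
After the ¥1,300 transfer: below the line — 27×¥2,700, 30×¥3,100; squared poverty gap index (FGT₂) = 0.40817.
Reduction = 0.60083 − 0.40817 = 0.193.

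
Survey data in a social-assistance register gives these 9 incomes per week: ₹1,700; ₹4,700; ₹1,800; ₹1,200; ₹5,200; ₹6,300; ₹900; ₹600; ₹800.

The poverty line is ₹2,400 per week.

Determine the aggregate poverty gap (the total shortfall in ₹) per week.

₹7,400

Incomes under z: ₹600, ₹800, ₹900, ₹1,200, ₹1,700, ₹1,800 (q = 6 of N = 9).
Individual gaps: 2400−600 = 1800; 2400−800 = 1600; 2400−900 = 1500; 2400−1200 = 1200; 2400−1700 = 700; 2400−1800 = 600.
Aggregate gap = ₹7,400.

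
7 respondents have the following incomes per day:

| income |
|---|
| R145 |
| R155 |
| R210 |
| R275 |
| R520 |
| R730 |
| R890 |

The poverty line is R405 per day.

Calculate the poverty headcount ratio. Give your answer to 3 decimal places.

4 of the 7 respondents have income below R405.
H = 4/7 = 0.571.

0.571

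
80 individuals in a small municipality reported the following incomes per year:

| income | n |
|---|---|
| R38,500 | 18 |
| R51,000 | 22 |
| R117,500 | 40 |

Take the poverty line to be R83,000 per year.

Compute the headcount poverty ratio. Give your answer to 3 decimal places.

40 of the 80 individuals have income below R83,000.
H = 40/80 = 0.500.

0.500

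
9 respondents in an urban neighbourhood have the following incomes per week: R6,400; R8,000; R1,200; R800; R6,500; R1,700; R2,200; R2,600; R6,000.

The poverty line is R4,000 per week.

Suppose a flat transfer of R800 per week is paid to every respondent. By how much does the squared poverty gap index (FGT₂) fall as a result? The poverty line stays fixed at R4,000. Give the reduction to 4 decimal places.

0.1056

Before: below the line — R800, R1,200, R1,700, R2,200, R2,600; squared poverty gap index (FGT₂) = 0.198403.
After the R800 transfer: below the line — R1,600, R2,000, R2,500, R3,000, R3,400; squared poverty gap index (FGT₂) = 0.092847.
Reduction = 0.198403 − 0.092847 = 0.1056.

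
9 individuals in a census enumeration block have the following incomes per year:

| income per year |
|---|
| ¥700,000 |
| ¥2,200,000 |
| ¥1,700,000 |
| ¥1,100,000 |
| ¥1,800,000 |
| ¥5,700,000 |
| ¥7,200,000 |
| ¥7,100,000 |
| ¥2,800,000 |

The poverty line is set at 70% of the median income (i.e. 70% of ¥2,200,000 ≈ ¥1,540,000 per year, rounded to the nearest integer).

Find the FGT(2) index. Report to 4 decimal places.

0.0421

Below z: ¥700,000, ¥1,100,000 (q = 2 of N = 9).
Gap ratios (z−y)/z: (1540000−700000)/1540000 = 0.5455; (1540000−1100000)/1540000 = 0.2857.
Squared: 0.2975; 0.0816.
Sum = 0.379153; P₂ = 0.379153 / 9 = 0.0421.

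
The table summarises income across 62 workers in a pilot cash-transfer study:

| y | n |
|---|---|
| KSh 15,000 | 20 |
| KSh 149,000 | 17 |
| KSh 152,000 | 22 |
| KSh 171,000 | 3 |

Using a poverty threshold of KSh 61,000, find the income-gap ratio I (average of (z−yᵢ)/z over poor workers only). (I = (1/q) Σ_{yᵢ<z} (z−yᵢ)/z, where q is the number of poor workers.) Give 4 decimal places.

Below z: 20×KSh 15,000 (q = 20 of N = 62).
Shortfall ratios (z−y)/z: 0.7541 (×20); sum = 15.081967.
I averages over the q = 20 poor units only: 15.081967 / 20 = 0.7541.

0.7541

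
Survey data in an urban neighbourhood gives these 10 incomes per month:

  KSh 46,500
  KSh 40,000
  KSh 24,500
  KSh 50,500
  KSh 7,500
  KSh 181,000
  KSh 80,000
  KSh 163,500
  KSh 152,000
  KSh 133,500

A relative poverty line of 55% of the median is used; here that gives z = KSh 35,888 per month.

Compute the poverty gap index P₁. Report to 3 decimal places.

0.111

Below z: KSh 7,500, KSh 24,500 (q = 2 of N = 10).
Normalized shortfalls: (35888−7500)/35888 = 0.7910; (35888−24500)/35888 = 0.3173.
Sum of shortfalls = 1.108337; P₁ averages over all N: 1.108337 / 10 = 0.111.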